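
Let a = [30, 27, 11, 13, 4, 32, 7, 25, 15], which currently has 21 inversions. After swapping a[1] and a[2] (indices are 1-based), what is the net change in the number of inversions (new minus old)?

-1

Positions 1 and 2 hold 30 and 27; after swapping, the array is [27, 30, 11, 13, 4, 32, 7, 25, 15].
For each element, count later entries that are smaller:
27: 6
30: 6
11: 2
13: 2
4: 0
32: 3
7: 0
25: 1
15: 0
Sum: 6 + 6 + 2 + 2 + 0 + 3 + 0 + 1 + 0 = 20
Change: 20 − 21 = -1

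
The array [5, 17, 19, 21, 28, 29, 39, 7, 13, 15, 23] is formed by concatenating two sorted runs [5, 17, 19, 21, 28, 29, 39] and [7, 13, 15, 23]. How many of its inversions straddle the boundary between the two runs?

For each element r of the right run, count left-run elements greater than r:
r = 7: 17, 19, 21, 28, 29, 39 → 6
r = 13: 17, 19, 21, 28, 29, 39 → 6
r = 15: 17, 19, 21, 28, 29, 39 → 6
r = 23: 28, 29, 39 → 3
Cross-inversions: 6 + 6 + 6 + 3 = 21

There are 21 split inversions.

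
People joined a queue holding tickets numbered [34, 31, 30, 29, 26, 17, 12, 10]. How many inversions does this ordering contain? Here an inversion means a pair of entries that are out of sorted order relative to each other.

28 inversions

Sweep left to right; for each value list the smaller values that follow it:
34: 7
31: 6
30: 5
29: 4
26: 3
17: 2
12: 1
10: 0
Sum: 7 + 6 + 5 + 4 + 3 + 2 + 1 + 0 = 28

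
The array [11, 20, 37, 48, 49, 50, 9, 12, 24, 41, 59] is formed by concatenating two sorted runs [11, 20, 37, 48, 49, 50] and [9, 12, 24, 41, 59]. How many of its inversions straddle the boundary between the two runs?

Count, for every r in R, how many entries of L exceed r:
r = 9: 11, 20, 37, 48, 49, 50 → 6
r = 12: 20, 37, 48, 49, 50 → 5
r = 24: 37, 48, 49, 50 → 4
r = 41: 48, 49, 50 → 3
r = 59: none → 0
Cross-inversions: 6 + 5 + 4 + 3 + 0 = 18

18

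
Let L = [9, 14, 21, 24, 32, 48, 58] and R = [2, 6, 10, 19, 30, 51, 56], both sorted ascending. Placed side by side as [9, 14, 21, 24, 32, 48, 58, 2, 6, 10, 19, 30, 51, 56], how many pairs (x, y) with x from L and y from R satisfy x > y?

Take each right-half value and tally the left-half values above it:
r = 2: 9, 14, 21, 24, 32, 48, 58 → 7
r = 6: 9, 14, 21, 24, 32, 48, 58 → 7
r = 10: 14, 21, 24, 32, 48, 58 → 6
r = 19: 21, 24, 32, 48, 58 → 5
r = 30: 32, 48, 58 → 3
r = 51: 58 → 1
r = 56: 58 → 1
Cross-inversions: 7 + 7 + 6 + 5 + 3 + 1 + 1 = 30

30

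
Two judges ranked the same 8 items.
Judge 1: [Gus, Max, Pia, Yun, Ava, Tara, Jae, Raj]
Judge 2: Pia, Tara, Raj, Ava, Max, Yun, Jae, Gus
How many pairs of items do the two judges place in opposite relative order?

17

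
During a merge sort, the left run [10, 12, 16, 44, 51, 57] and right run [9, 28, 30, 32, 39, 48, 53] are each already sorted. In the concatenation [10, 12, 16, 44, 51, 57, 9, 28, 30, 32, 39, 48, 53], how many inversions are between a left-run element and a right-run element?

21

Take each right-half value and tally the left-half values above it:
r = 9: 10, 12, 16, 44, 51, 57 → 6
r = 28: 44, 51, 57 → 3
r = 30: 44, 51, 57 → 3
r = 32: 44, 51, 57 → 3
r = 39: 44, 51, 57 → 3
r = 48: 51, 57 → 2
r = 53: 57 → 1
Cross-inversions: 6 + 3 + 3 + 3 + 3 + 2 + 1 = 21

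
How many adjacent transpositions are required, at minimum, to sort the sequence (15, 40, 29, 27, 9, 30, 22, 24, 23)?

Each adjacent swap fixes exactly one inversion, so the minimum swap count equals the number of inversions.
Count inversions — for each element, later elements that are smaller:
15: 9 → 1
40: 29, 27, 9, 30, 22, 24, 23 → 7
29: 27, 9, 22, 24, 23 → 5
27: 9, 22, 24, 23 → 4
9: none → 0
30: 22, 24, 23 → 3
22: none → 0
24: 23 → 1
23: none → 0
Total inversions: 1 + 7 + 5 + 4 + 0 + 3 + 0 + 1 + 0 = 21

21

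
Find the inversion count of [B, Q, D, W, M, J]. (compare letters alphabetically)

6 inversions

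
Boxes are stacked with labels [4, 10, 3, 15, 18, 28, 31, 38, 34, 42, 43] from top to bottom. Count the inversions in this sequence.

3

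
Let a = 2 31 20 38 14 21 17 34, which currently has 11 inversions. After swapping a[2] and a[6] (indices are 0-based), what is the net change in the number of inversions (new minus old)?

-1

Positions 2 and 6 hold 20 and 17; after swapping, the array is [2, 31, 17, 38, 14, 21, 20, 34].
Count, for each position, how many later elements it exceeds:
2 → none → 0
31 → 17, 14, 21, 20 → 4
17 → 14 → 1
38 → 14, 21, 20, 34 → 4
14 → none → 0
21 → 20 → 1
20 → none → 0
34 → none → 0
Sum: 0 + 4 + 1 + 4 + 0 + 1 + 0 + 0 = 10
Change: 10 − 11 = -1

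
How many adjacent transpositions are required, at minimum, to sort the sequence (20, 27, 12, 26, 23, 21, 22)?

11

Minimum adjacent swaps = number of inversions (each swap of adjacent out-of-order elements removes one inversion and no swap can remove more).
Count inversions — for each element, later elements that are smaller:
20: 12 → 1
27: 12, 26, 23, 21, 22 → 5
12: none → 0
26: 23, 21, 22 → 3
23: 21, 22 → 2
21: none → 0
22: none → 0
Total inversions: 1 + 5 + 0 + 3 + 2 + 0 + 0 = 11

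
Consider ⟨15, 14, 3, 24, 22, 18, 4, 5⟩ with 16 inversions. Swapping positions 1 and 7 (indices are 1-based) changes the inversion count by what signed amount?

-3

Positions 1 and 7 hold 15 and 4; after swapping, the array is [4, 14, 3, 24, 22, 18, 15, 5].
Count, for each position, how many later elements it exceeds:
4 → 3 → 1
14 → 3, 5 → 2
3 → none → 0
24 → 22, 18, 15, 5 → 4
22 → 18, 15, 5 → 3
18 → 15, 5 → 2
15 → 5 → 1
5 → none → 0
Sum: 1 + 2 + 0 + 4 + 3 + 2 + 1 + 0 = 13
Change: 13 − 16 = -3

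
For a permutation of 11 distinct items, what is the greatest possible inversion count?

55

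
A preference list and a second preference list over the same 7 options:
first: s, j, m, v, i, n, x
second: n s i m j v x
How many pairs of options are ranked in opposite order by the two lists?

Assign each item its position (1..7) in the first ordering, then rewrite the second ordering as that position sequence:
positions: s→1, j→2, m→3, v→4, i→5, n→6, x→7
second ordering as positions: [6, 1, 5, 3, 2, 4, 7]
Discordant pairs = inversions in this position sequence.
6: 1, 5, 3, 2, 4 → 5
1: 0
5: 3, 2, 4 → 3
3: 2 → 1
2: 0
4: 0
7: 0
Total: 5 + 0 + 3 + 1 + 0 + 0 + 0 = 9

9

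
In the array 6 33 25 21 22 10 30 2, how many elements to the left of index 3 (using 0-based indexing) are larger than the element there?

2

The element at index 3 is 21.
Elements before it: 6, 33, 25
Those larger than 21: 33, 25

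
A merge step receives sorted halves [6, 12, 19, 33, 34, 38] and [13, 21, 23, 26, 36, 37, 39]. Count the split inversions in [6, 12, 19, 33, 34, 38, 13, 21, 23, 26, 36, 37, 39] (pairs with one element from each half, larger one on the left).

15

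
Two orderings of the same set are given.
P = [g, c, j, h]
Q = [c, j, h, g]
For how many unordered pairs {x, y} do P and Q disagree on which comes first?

Assign each item its position (1..4) in the first ordering, then rewrite the second ordering as that position sequence:
positions: g→1, c→2, j→3, h→4
second ordering as positions: [2, 3, 4, 1]
Discordant pairs = inversions in this position sequence.
2: 1 → 1
3: 1 → 1
4: 1 → 1
1: 0
Total: 1 + 1 + 1 + 0 = 3

3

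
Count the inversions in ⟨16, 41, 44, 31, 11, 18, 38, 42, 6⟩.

Element-by-element contributions:
16 → 11, 6 → 2
41 → 31, 11, 18, 38, 6 → 5
44 → 31, 11, 18, 38, 42, 6 → 6
31 → 11, 18, 6 → 3
11 → 6 → 1
18 → 6 → 1
38 → 6 → 1
42 → 6 → 1
6 → none → 0
Sum: 2 + 5 + 6 + 3 + 1 + 1 + 1 + 1 + 0 = 20

There are 20 inversions.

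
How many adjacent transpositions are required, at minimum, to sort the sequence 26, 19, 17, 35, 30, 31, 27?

The minimum number of adjacent swaps to sort an array equals its inversion count, since every such swap removes exactly one inversion.
Count inversions — for each element, later elements that are smaller:
26: 19, 17 → 2
19: 17 → 1
17: none → 0
35: 30, 31, 27 → 3
30: 27 → 1
31: 27 → 1
27: none → 0
Total inversions: 2 + 1 + 0 + 3 + 1 + 1 + 0 = 8

Adjacent swaps: 8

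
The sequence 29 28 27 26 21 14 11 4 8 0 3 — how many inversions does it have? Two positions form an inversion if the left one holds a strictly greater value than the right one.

For each element, count later entries that are smaller:
29: 10
28: 9
27: 8
26: 7
21: 6
14: 5
11: 4
4: 2
8: 2
0: 0
3: 0
Sum: 10 + 9 + 8 + 7 + 6 + 5 + 4 + 2 + 2 + 0 + 0 = 53

53 inversions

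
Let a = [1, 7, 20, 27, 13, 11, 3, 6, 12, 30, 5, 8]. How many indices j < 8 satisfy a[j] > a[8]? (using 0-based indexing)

The element at index 8 is 12.
Elements before it: 1, 7, 20, 27, 13, 11, 3, 6
Those larger than 12: 20, 27, 13

3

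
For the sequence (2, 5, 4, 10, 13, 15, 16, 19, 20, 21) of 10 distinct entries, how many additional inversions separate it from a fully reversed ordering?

Maximum inversions for 10 distinct elements is C(10, 2) = 10·9/2 = 45.
Current inversions — for each element, count later smaller elements:
2: 0
5: 1
4: 0
10: 0
13: 0
15: 0
16: 0
19: 0
20: 0
21: 0
Current total: 0 + 1 + 0 + 0 + 0 + 0 + 0 + 0 + 0 + 0 = 1
Shortfall: 45 − 1 = 44

44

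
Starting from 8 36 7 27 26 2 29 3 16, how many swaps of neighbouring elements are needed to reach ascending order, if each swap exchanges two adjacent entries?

21

Each adjacent swap fixes exactly one inversion, so the minimum swap count equals the number of inversions.
Count inversions — for each element, later elements that are smaller:
8: 7, 2, 3 → 3
36: 7, 27, 26, 2, 29, 3, 16 → 7
7: 2, 3 → 2
27: 26, 2, 3, 16 → 4
26: 2, 3, 16 → 3
2: none → 0
29: 3, 16 → 2
3: none → 0
16: none → 0
Total inversions: 3 + 7 + 2 + 4 + 3 + 0 + 2 + 0 + 0 = 21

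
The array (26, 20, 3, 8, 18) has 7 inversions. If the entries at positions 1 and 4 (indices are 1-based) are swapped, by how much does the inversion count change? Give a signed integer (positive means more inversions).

-3

Positions 1 and 4 hold 26 and 8; after swapping, the array is [8, 20, 3, 26, 18].
For each element, count later entries that are smaller:
8: 1
20: 2
3: 0
26: 1
18: 0
Sum: 1 + 2 + 0 + 1 + 0 = 4
Change: 4 − 7 = -3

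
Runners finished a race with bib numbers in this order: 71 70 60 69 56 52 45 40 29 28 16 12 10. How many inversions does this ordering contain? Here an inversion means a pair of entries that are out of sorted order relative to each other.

Count, for each position, how many later elements it exceeds:
71 → 70, 60, 69, 56, 52, 45, 40, 29, 28, 16, 12, 10 → 12
70 → 60, 69, 56, 52, 45, 40, 29, 28, 16, 12, 10 → 11
60 → 56, 52, 45, 40, 29, 28, 16, 12, 10 → 9
69 → 56, 52, 45, 40, 29, 28, 16, 12, 10 → 9
56 → 52, 45, 40, 29, 28, 16, 12, 10 → 8
52 → 45, 40, 29, 28, 16, 12, 10 → 7
45 → 40, 29, 28, 16, 12, 10 → 6
40 → 29, 28, 16, 12, 10 → 5
29 → 28, 16, 12, 10 → 4
28 → 16, 12, 10 → 3
16 → 12, 10 → 2
12 → 10 → 1
10 → none → 0
Sum: 12 + 11 + 9 + 9 + 8 + 7 + 6 + 5 + 4 + 3 + 2 + 1 + 0 = 77

Out-of-order pairs: 77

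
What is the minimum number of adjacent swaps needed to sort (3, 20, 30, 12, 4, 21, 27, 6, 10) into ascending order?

The minimum number of adjacent swaps to sort an array equals its inversion count, since every such swap removes exactly one inversion.
Count inversions — for each element, later elements that are smaller:
3: none → 0
20: 12, 4, 6, 10 → 4
30: 12, 4, 21, 27, 6, 10 → 6
12: 4, 6, 10 → 3
4: none → 0
21: 6, 10 → 2
27: 6, 10 → 2
6: none → 0
10: none → 0
Total inversions: 0 + 4 + 6 + 3 + 0 + 2 + 2 + 0 + 0 = 17

Swaps: 17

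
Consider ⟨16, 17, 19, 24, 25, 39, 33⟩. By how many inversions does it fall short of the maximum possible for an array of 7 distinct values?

Maximum inversions for 7 distinct elements is C(7, 2) = 7·6/2 = 21.
Current inversions — for each element, count later smaller elements:
16: 0
17: 0
19: 0
24: 0
25: 0
39: 1
33: 0
Current total: 0 + 0 + 0 + 0 + 0 + 1 + 0 = 1
Shortfall: 21 − 1 = 20

20 inversions short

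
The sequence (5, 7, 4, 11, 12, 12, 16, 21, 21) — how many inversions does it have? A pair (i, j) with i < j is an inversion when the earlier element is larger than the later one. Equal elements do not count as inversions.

2 inversions

Sweep left to right; for each value list the smaller values that follow it:
5: 1
7: 1
4: 0
11: 0
12: 0
12: 0
16: 0
21: 0
21: 0
Sum: 1 + 1 + 0 + 0 + 0 + 0 + 0 + 0 + 0 = 2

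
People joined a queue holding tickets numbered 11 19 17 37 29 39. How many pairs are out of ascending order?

2 inversions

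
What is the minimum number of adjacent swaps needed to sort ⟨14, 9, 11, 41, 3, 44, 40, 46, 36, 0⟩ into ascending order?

There are 21 adjacent swaps.

Minimum adjacent swaps = number of inversions (each swap of adjacent out-of-order elements removes one inversion and no swap can remove more).
Count inversions — for each element, later elements that are smaller:
14: 9, 11, 3, 0 → 4
9: 3, 0 → 2
11: 3, 0 → 2
41: 3, 40, 36, 0 → 4
3: 0 → 1
44: 40, 36, 0 → 3
40: 36, 0 → 2
46: 36, 0 → 2
36: 0 → 1
0: none → 0
Total inversions: 4 + 2 + 2 + 4 + 1 + 3 + 2 + 2 + 1 + 0 = 21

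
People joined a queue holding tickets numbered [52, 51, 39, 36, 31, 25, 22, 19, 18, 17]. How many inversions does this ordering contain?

45 inversions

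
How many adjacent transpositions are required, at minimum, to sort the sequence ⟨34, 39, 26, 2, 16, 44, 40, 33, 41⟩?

Each adjacent swap fixes exactly one inversion, so the minimum swap count equals the number of inversions.
Count inversions — for each element, later elements that are smaller:
34: 26, 2, 16, 33 → 4
39: 26, 2, 16, 33 → 4
26: 2, 16 → 2
2: none → 0
16: none → 0
44: 40, 33, 41 → 3
40: 33 → 1
33: none → 0
41: none → 0
Total inversions: 4 + 4 + 2 + 0 + 0 + 3 + 1 + 0 + 0 = 14

14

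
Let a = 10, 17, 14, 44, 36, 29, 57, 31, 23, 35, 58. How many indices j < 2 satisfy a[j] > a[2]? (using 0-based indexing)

The element at index 2 is 14.
Elements before it: 10, 17
Those larger than 14: 17

1 such element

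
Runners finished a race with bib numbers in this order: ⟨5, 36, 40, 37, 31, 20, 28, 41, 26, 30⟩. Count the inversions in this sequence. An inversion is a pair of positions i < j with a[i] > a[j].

23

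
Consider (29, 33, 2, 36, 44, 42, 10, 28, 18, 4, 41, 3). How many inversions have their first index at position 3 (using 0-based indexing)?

5 such elements

The element at index 3 is 36.
Elements after it: 44, 42, 10, 28, 18, 4, 41, 3
Those smaller than 36: 10, 28, 18, 4, 3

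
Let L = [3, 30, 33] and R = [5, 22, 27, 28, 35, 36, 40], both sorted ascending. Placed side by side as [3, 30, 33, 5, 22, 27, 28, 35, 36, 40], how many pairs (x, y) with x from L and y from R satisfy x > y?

8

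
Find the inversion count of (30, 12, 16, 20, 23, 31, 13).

9

Element-by-element contributions:
30 → 12, 16, 20, 23, 13 → 5
12 → none → 0
16 → 13 → 1
20 → 13 → 1
23 → 13 → 1
31 → 13 → 1
13 → none → 0
Sum: 5 + 0 + 1 + 1 + 1 + 1 + 0 = 9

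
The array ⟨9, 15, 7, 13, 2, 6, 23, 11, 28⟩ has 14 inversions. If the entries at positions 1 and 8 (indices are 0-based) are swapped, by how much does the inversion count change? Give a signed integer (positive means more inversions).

+3

Positions 1 and 8 hold 15 and 28; after swapping, the array is [9, 28, 7, 13, 2, 6, 23, 11, 15].
Count, for each position, how many later elements it exceeds:
9: 3
28: 7
7: 2
13: 3
2: 0
6: 0
23: 2
11: 0
15: 0
Sum: 3 + 7 + 2 + 3 + 0 + 0 + 2 + 0 + 0 = 17
Change: 17 − 14 = +3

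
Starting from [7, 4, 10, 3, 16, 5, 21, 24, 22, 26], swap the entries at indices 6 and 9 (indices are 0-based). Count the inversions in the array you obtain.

13

Positions 6 and 9 hold 21 and 26; after swapping, the array is [7, 4, 10, 3, 16, 5, 26, 24, 22, 21].
Count, for each position, how many later elements it exceeds:
7: 3
4: 1
10: 2
3: 0
16: 1
5: 0
26: 3
24: 2
22: 1
21: 0
Sum: 3 + 1 + 2 + 0 + 1 + 0 + 3 + 2 + 1 + 0 = 13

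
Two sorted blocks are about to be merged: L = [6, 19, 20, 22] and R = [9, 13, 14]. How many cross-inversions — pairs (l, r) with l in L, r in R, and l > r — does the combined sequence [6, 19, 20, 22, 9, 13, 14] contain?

9

Count, for every r in R, how many entries of L exceed r:
r = 9: 19, 20, 22 → 3
r = 13: 19, 20, 22 → 3
r = 14: 19, 20, 22 → 3
Cross-inversions: 3 + 3 + 3 = 9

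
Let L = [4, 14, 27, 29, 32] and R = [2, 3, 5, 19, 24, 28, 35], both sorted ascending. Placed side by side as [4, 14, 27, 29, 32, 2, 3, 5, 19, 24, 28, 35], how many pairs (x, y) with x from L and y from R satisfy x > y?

There are 22 cross-inversions.

Take each right-half value and tally the left-half values above it:
r = 2: 4, 14, 27, 29, 32 → 5
r = 3: 4, 14, 27, 29, 32 → 5
r = 5: 14, 27, 29, 32 → 4
r = 19: 27, 29, 32 → 3
r = 24: 27, 29, 32 → 3
r = 28: 29, 32 → 2
r = 35: none → 0
Cross-inversions: 5 + 5 + 4 + 3 + 3 + 2 + 0 = 22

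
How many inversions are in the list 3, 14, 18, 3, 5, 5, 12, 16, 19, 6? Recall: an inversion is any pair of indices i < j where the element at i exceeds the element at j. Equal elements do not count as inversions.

14 inversions

For each element, count later entries that are smaller:
3 → none → 0
14 → 3, 5, 5, 12, 6 → 5
18 → 3, 5, 5, 12, 16, 6 → 6
3 → none → 0
5 → none → 0
5 → none → 0
12 → 6 → 1
16 → 6 → 1
19 → 6 → 1
6 → none → 0
Sum: 0 + 5 + 6 + 0 + 0 + 0 + 1 + 1 + 1 + 0 = 14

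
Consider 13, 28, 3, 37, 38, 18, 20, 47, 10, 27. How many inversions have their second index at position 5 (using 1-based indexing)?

0 such elements

The element at index 5 is 38.
Elements before it: 13, 28, 3, 37
None of them are larger than 38.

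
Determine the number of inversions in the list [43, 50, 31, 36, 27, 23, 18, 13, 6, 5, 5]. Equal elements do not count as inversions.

Element-by-element contributions:
43: 9
50: 9
31: 7
36: 7
27: 6
23: 5
18: 4
13: 3
6: 2
5: 0
5: 0
Sum: 9 + 9 + 7 + 7 + 6 + 5 + 4 + 3 + 2 + 0 + 0 = 52

52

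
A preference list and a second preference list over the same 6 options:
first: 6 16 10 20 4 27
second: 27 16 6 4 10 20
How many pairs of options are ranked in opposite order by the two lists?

8 pairs

Assign each item its position (1..6) in the first ordering, then rewrite the second ordering as that position sequence:
positions: 6→1, 16→2, 10→3, 20→4, 4→5, 27→6
second ordering as positions: [6, 2, 1, 5, 3, 4]
Discordant pairs = inversions in this position sequence.
6: 2, 1, 5, 3, 4 → 5
2: 1 → 1
1: 0
5: 3, 4 → 2
3: 0
4: 0
Total: 5 + 1 + 0 + 2 + 0 + 0 = 8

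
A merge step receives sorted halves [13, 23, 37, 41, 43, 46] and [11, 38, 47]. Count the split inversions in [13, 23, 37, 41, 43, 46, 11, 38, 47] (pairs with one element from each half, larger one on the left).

9 cross-inversions

Take each right-half value and tally the left-half values above it:
r = 11: 13, 23, 37, 41, 43, 46 → 6
r = 38: 41, 43, 46 → 3
r = 47: none → 0
Cross-inversions: 6 + 3 + 0 = 9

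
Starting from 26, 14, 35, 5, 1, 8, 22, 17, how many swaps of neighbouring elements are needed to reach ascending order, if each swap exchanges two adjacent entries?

16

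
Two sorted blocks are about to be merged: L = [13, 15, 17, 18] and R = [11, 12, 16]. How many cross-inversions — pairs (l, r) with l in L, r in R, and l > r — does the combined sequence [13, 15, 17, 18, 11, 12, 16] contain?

There are 10 cross-inversions.

Count, for every r in R, how many entries of L exceed r:
r = 11: 13, 15, 17, 18 → 4
r = 12: 13, 15, 17, 18 → 4
r = 16: 17, 18 → 2
Cross-inversions: 4 + 4 + 2 = 10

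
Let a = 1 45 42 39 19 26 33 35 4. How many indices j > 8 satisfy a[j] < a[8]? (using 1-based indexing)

The element at index 8 is 35.
Elements after it: 4
Those smaller than 35: 4

1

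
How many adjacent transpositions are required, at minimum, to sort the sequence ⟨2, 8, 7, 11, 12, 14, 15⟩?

The minimum number of adjacent swaps to sort an array equals its inversion count, since every such swap removes exactly one inversion.
Count inversions — for each element, later elements that are smaller:
2: none → 0
8: 7 → 1
7: none → 0
11: none → 0
12: none → 0
14: none → 0
15: none → 0
Total inversions: 0 + 1 + 0 + 0 + 0 + 0 + 0 = 1

1 swap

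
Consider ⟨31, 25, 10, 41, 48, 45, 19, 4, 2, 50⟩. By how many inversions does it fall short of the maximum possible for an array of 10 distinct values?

21

Maximum inversions for 10 distinct elements is C(10, 2) = 10·9/2 = 45.
Current inversions — for each element, count later smaller elements:
31: 5
25: 4
10: 2
41: 3
48: 4
45: 3
19: 2
4: 1
2: 0
50: 0
Current total: 5 + 4 + 2 + 3 + 4 + 3 + 2 + 1 + 0 + 0 = 24
Shortfall: 45 − 24 = 21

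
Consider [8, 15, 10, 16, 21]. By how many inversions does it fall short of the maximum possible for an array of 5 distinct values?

9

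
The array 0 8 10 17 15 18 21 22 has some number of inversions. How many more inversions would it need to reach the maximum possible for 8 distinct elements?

27

Maximum inversions for 8 distinct elements is C(8, 2) = 8·7/2 = 28.
Current inversions — for each element, count later smaller elements:
0: 0
8: 0
10: 0
17: 1
15: 0
18: 0
21: 0
22: 0
Current total: 0 + 0 + 0 + 1 + 0 + 0 + 0 + 0 = 1
Shortfall: 28 − 1 = 27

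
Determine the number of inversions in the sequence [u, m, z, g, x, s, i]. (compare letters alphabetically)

There are 13 inversions.

Element-by-element contributions:
u → m, g, s, i → 4
m → g, i → 2
z → g, x, s, i → 4
g → none → 0
x → s, i → 2
s → i → 1
i → none → 0
Sum: 4 + 2 + 4 + 0 + 2 + 1 + 0 = 13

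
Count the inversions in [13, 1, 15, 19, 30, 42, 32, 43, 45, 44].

3 out-of-order pairs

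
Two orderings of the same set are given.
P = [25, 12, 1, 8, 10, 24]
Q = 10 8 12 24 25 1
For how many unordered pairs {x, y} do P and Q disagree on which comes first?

10

Assign each item its position (1..6) in the first ordering, then rewrite the second ordering as that position sequence:
positions: 25→1, 12→2, 1→3, 8→4, 10→5, 24→6
second ordering as positions: [5, 4, 2, 6, 1, 3]
Discordant pairs = inversions in this position sequence.
5: 4, 2, 1, 3 → 4
4: 2, 1, 3 → 3
2: 1 → 1
6: 1, 3 → 2
1: 0
3: 0
Total: 4 + 3 + 1 + 2 + 0 + 0 = 10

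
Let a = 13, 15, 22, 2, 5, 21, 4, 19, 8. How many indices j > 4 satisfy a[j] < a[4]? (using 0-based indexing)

1 such element

The element at index 4 is 5.
Elements after it: 21, 4, 19, 8
Those smaller than 5: 4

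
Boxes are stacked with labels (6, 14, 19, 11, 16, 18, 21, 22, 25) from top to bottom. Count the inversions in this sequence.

4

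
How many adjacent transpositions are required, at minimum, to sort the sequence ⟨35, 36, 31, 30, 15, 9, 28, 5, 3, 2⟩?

Each adjacent swap fixes exactly one inversion, so the minimum swap count equals the number of inversions.
Count inversions — for each element, later elements that are smaller:
35: 31, 30, 15, 9, 28, 5, 3, 2 → 8
36: 31, 30, 15, 9, 28, 5, 3, 2 → 8
31: 30, 15, 9, 28, 5, 3, 2 → 7
30: 15, 9, 28, 5, 3, 2 → 6
15: 9, 5, 3, 2 → 4
9: 5, 3, 2 → 3
28: 5, 3, 2 → 3
5: 3, 2 → 2
3: 2 → 1
2: none → 0
Total inversions: 8 + 8 + 7 + 6 + 4 + 3 + 3 + 2 + 1 + 0 = 42

42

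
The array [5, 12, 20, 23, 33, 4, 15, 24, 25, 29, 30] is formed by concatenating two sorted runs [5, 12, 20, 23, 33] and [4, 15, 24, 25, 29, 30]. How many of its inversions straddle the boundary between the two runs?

12 split inversions

Take each right-half value and tally the left-half values above it:
r = 4: 5, 12, 20, 23, 33 → 5
r = 15: 20, 23, 33 → 3
r = 24: 33 → 1
r = 25: 33 → 1
r = 29: 33 → 1
r = 30: 33 → 1
Cross-inversions: 5 + 3 + 1 + 1 + 1 + 1 = 12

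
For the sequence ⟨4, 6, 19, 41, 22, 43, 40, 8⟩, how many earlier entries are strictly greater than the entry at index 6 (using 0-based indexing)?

2 such elements

The element at index 6 is 40.
Elements before it: 4, 6, 19, 41, 22, 43
Those larger than 40: 41, 43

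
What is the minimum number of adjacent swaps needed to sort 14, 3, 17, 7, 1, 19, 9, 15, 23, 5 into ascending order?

19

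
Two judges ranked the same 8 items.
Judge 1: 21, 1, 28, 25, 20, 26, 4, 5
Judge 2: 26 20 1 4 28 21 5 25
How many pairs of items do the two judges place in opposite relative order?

15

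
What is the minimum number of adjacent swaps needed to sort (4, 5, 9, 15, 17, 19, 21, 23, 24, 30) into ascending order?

0

The minimum number of adjacent swaps to sort an array equals its inversion count, since every such swap removes exactly one inversion.
Count inversions — for each element, later elements that are smaller:
4: none → 0
5: none → 0
9: none → 0
15: none → 0
17: none → 0
19: none → 0
21: none → 0
23: none → 0
24: none → 0
30: none → 0
Total inversions: 0 + 0 + 0 + 0 + 0 + 0 + 0 + 0 + 0 + 0 = 0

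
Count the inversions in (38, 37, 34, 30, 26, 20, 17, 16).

28

For each element, count later entries that are smaller:
38: 7
37: 6
34: 5
30: 4
26: 3
20: 2
17: 1
16: 0
Sum: 7 + 6 + 5 + 4 + 3 + 2 + 1 + 0 = 28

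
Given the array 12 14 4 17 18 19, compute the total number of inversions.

Listing every pair i<j with a[i]>a[j] (using 1-based positions):
(1,3): 12 > 4
(2,3): 14 > 4
That's 2 pairs.

Inversions: 2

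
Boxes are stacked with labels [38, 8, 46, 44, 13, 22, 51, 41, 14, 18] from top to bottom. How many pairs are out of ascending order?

Element-by-element contributions:
38 → 8, 13, 22, 14, 18 → 5
8 → none → 0
46 → 44, 13, 22, 41, 14, 18 → 6
44 → 13, 22, 41, 14, 18 → 5
13 → none → 0
22 → 14, 18 → 2
51 → 41, 14, 18 → 3
41 → 14, 18 → 2
14 → none → 0
18 → none → 0
Sum: 5 + 0 + 6 + 5 + 0 + 2 + 3 + 2 + 0 + 0 = 23

23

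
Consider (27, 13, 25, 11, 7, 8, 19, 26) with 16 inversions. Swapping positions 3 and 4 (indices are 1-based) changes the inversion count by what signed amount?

-1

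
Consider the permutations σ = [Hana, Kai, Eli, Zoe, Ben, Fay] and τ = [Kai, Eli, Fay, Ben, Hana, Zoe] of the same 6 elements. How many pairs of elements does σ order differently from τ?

Assign each item its position (1..6) in the first ordering, then rewrite the second ordering as that position sequence:
positions: Hana→1, Kai→2, Eli→3, Zoe→4, Ben→5, Fay→6
second ordering as positions: [2, 3, 6, 5, 1, 4]
Discordant pairs = inversions in this position sequence.
2: 1 → 1
3: 1 → 1
6: 5, 1, 4 → 3
5: 1, 4 → 2
1: 0
4: 0
Total: 1 + 1 + 3 + 2 + 0 + 0 = 7

7 discordant pairs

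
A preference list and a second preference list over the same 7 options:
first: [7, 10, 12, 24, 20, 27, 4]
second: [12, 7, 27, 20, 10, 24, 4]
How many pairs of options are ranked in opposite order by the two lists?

7

Assign each item its position (1..7) in the first ordering, then rewrite the second ordering as that position sequence:
positions: 7→1, 10→2, 12→3, 24→4, 20→5, 27→6, 4→7
second ordering as positions: [3, 1, 6, 5, 2, 4, 7]
Discordant pairs = inversions in this position sequence.
3: 1, 2 → 2
1: 0
6: 5, 2, 4 → 3
5: 2, 4 → 2
2: 0
4: 0
7: 0
Total: 2 + 0 + 3 + 2 + 0 + 0 + 0 = 7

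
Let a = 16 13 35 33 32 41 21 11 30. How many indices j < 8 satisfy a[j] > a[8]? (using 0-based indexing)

4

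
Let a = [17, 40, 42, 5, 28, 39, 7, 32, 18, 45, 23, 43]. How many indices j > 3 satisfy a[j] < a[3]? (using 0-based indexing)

The element at index 3 is 5.
Elements after it: 28, 39, 7, 32, 18, 45, 23, 43
None of them are smaller than 5.

0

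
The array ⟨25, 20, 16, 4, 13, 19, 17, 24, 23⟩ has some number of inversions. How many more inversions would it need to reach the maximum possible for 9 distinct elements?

Maximum inversions for 9 distinct elements is C(9, 2) = 9·8/2 = 36.
Current inversions — for each element, count later smaller elements:
25: 8
20: 5
16: 2
4: 0
13: 0
19: 1
17: 0
24: 1
23: 0
Current total: 8 + 5 + 2 + 0 + 0 + 1 + 0 + 1 + 0 = 17
Shortfall: 36 − 17 = 19

19 inversions short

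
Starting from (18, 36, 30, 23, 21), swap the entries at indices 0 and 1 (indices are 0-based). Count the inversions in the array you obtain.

7 inversions

Positions 0 and 1 hold 18 and 36; after swapping, the array is [36, 18, 30, 23, 21].
For each element, count later entries that are smaller:
36 → 18, 30, 23, 21 → 4
18 → none → 0
30 → 23, 21 → 2
23 → 21 → 1
21 → none → 0
Sum: 4 + 0 + 2 + 1 + 0 = 7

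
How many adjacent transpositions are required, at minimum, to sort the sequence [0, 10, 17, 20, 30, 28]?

Minimum adjacent swaps = number of inversions (each swap of adjacent out-of-order elements removes one inversion and no swap can remove more).
Count inversions — for each element, later elements that are smaller:
0: none → 0
10: none → 0
17: none → 0
20: none → 0
30: 28 → 1
28: none → 0
Total inversions: 0 + 0 + 0 + 0 + 1 + 0 = 1

1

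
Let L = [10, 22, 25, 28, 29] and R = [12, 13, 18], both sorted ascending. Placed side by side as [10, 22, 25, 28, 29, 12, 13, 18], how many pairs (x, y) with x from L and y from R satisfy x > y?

There are 12 cross-inversions.

Count, for every r in R, how many entries of L exceed r:
r = 12: 22, 25, 28, 29 → 4
r = 13: 22, 25, 28, 29 → 4
r = 18: 22, 25, 28, 29 → 4
Cross-inversions: 4 + 4 + 4 = 12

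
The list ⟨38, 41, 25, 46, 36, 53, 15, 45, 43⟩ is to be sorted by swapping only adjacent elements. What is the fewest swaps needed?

16 adjacent swaps

The minimum number of adjacent swaps to sort an array equals its inversion count, since every such swap removes exactly one inversion.
Count inversions — for each element, later elements that are smaller:
38: 25, 36, 15 → 3
41: 25, 36, 15 → 3
25: 15 → 1
46: 36, 15, 45, 43 → 4
36: 15 → 1
53: 15, 45, 43 → 3
15: none → 0
45: 43 → 1
43: none → 0
Total inversions: 3 + 3 + 1 + 4 + 1 + 3 + 0 + 1 + 0 = 16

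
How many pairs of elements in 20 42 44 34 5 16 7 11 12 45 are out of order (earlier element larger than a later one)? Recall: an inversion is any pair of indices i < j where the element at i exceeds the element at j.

Sweep left to right; for each value list the smaller values that follow it:
20 → 5, 16, 7, 11, 12 → 5
42 → 34, 5, 16, 7, 11, 12 → 6
44 → 34, 5, 16, 7, 11, 12 → 6
34 → 5, 16, 7, 11, 12 → 5
5 → none → 0
16 → 7, 11, 12 → 3
7 → none → 0
11 → none → 0
12 → none → 0
45 → none → 0
Sum: 5 + 6 + 6 + 5 + 0 + 3 + 0 + 0 + 0 + 0 = 25

25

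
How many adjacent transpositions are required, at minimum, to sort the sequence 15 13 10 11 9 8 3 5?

Each adjacent swap fixes exactly one inversion, so the minimum swap count equals the number of inversions.
Count inversions — for each element, later elements that are smaller:
15: 13, 10, 11, 9, 8, 3, 5 → 7
13: 10, 11, 9, 8, 3, 5 → 6
10: 9, 8, 3, 5 → 4
11: 9, 8, 3, 5 → 4
9: 8, 3, 5 → 3
8: 3, 5 → 2
3: none → 0
5: none → 0
Total inversions: 7 + 6 + 4 + 4 + 3 + 2 + 0 + 0 = 26

26 swaps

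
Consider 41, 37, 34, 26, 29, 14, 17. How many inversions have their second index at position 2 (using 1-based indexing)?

1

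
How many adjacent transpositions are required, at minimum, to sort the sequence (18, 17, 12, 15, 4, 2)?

Minimum adjacent swaps = number of inversions (each swap of adjacent out-of-order elements removes one inversion and no swap can remove more).
Count inversions — for each element, later elements that are smaller:
18: 17, 12, 15, 4, 2 → 5
17: 12, 15, 4, 2 → 4
12: 4, 2 → 2
15: 4, 2 → 2
4: 2 → 1
2: none → 0
Total inversions: 5 + 4 + 2 + 2 + 1 + 0 = 14

Swaps: 14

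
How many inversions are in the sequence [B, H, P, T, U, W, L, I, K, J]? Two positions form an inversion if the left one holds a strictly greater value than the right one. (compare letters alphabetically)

Count, for each position, how many later elements it exceeds:
B: 0
H: 0
P: 4
T: 4
U: 4
W: 4
L: 3
I: 0
K: 1
J: 0
Sum: 0 + 0 + 4 + 4 + 4 + 4 + 3 + 0 + 1 + 0 = 20

20 out-of-order pairs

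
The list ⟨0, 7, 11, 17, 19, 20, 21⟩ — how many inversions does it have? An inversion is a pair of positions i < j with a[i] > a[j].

0 inversions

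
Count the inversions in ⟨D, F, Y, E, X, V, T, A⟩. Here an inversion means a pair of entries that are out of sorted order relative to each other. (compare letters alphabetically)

Element-by-element contributions:
D → A → 1
F → E, A → 2
Y → E, X, V, T, A → 5
E → A → 1
X → V, T, A → 3
V → T, A → 2
T → A → 1
A → none → 0
Sum: 1 + 2 + 5 + 1 + 3 + 2 + 1 + 0 = 15

15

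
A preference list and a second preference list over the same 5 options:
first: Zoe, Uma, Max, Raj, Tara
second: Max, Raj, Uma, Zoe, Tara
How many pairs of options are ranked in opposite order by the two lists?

5

Assign each item its position (1..5) in the first ordering, then rewrite the second ordering as that position sequence:
positions: Zoe→1, Uma→2, Max→3, Raj→4, Tara→5
second ordering as positions: [3, 4, 2, 1, 5]
Discordant pairs = inversions in this position sequence.
3: 2, 1 → 2
4: 2, 1 → 2
2: 1 → 1
1: 0
5: 0
Total: 2 + 2 + 1 + 0 + 0 = 5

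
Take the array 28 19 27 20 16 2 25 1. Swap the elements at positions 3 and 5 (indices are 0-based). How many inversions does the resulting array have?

19

Positions 3 and 5 hold 20 and 2; after swapping, the array is [28, 19, 27, 2, 16, 20, 25, 1].
Element-by-element contributions:
28 → 19, 27, 2, 16, 20, 25, 1 → 7
19 → 2, 16, 1 → 3
27 → 2, 16, 20, 25, 1 → 5
2 → 1 → 1
16 → 1 → 1
20 → 1 → 1
25 → 1 → 1
1 → none → 0
Sum: 7 + 3 + 5 + 1 + 1 + 1 + 1 + 0 = 19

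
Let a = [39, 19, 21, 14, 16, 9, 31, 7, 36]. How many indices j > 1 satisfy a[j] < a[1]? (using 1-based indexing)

The element at index 1 is 39.
Elements after it: 19, 21, 14, 16, 9, 31, 7, 36
Those smaller than 39: 19, 21, 14, 16, 9, 31, 7, 36

8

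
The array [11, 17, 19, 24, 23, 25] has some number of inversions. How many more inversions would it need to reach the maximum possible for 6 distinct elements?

Maximum inversions for 6 distinct elements is C(6, 2) = 6·5/2 = 15.
Current inversions — for each element, count later smaller elements:
11: 0
17: 0
19: 0
24: 1
23: 0
25: 0
Current total: 0 + 0 + 0 + 1 + 0 + 0 = 1
Shortfall: 15 − 1 = 14

14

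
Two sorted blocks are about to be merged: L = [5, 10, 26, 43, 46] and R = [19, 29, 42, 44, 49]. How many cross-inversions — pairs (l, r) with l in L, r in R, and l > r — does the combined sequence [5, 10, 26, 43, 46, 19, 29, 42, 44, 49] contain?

8

Count, for every r in R, how many entries of L exceed r:
r = 19: 26, 43, 46 → 3
r = 29: 43, 46 → 2
r = 42: 43, 46 → 2
r = 44: 46 → 1
r = 49: none → 0
Cross-inversions: 3 + 2 + 2 + 1 + 0 = 8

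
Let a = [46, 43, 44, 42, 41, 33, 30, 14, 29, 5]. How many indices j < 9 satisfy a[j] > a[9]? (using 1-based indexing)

7 such elements

The element at index 9 is 29.
Elements before it: 46, 43, 44, 42, 41, 33, 30, 14
Those larger than 29: 46, 43, 44, 42, 41, 33, 30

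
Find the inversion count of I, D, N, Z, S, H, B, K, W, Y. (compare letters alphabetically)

17 out-of-order pairs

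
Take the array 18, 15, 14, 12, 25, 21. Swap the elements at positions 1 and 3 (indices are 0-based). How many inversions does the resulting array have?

4 inversions

Positions 1 and 3 hold 15 and 12; after swapping, the array is [18, 12, 14, 15, 25, 21].
For each element, count later entries that are smaller:
18 → 12, 14, 15 → 3
12 → none → 0
14 → none → 0
15 → none → 0
25 → 21 → 1
21 → none → 0
Sum: 3 + 0 + 0 + 0 + 1 + 0 = 4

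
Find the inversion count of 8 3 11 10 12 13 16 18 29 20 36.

Count, for each position, how many later elements it exceeds:
8 → 3 → 1
3 → none → 0
11 → 10 → 1
10 → none → 0
12 → none → 0
13 → none → 0
16 → none → 0
18 → none → 0
29 → 20 → 1
20 → none → 0
36 → none → 0
Sum: 1 + 0 + 1 + 0 + 0 + 0 + 0 + 0 + 1 + 0 + 0 = 3

There are 3 inversions.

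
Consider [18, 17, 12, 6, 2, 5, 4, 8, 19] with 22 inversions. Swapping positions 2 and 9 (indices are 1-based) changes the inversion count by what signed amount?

Positions 2 and 9 hold 17 and 19; after swapping, the array is [18, 19, 12, 6, 2, 5, 4, 8, 17].
Sweep left to right; for each value list the smaller values that follow it:
18 → 12, 6, 2, 5, 4, 8, 17 → 7
19 → 12, 6, 2, 5, 4, 8, 17 → 7
12 → 6, 2, 5, 4, 8 → 5
6 → 2, 5, 4 → 3
2 → none → 0
5 → 4 → 1
4 → none → 0
8 → none → 0
17 → none → 0
Sum: 7 + 7 + 5 + 3 + 0 + 1 + 0 + 0 + 0 = 23
Change: 23 − 22 = +1

+1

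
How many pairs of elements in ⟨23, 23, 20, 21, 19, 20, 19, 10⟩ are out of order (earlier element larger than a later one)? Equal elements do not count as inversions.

Count, for each position, how many later elements it exceeds:
23: 6
23: 6
20: 3
21: 4
19: 1
20: 2
19: 1
10: 0
Sum: 6 + 6 + 3 + 4 + 1 + 2 + 1 + 0 = 23

23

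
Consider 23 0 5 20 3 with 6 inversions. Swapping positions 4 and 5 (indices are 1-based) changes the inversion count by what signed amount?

Positions 4 and 5 hold 20 and 3; after swapping, the array is [23, 0, 5, 3, 20].
For each element, count later entries that are smaller:
23 → 0, 5, 3, 20 → 4
0 → none → 0
5 → 3 → 1
3 → none → 0
20 → none → 0
Sum: 4 + 0 + 1 + 0 + 0 = 5
Change: 5 − 6 = -1

-1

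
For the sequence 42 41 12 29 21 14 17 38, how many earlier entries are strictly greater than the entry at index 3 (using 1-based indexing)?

2

The element at index 3 is 12.
Elements before it: 42, 41
Those larger than 12: 42, 41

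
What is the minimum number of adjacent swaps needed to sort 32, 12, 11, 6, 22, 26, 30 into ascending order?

9

Minimum adjacent swaps = number of inversions (each swap of adjacent out-of-order elements removes one inversion and no swap can remove more).
Count inversions — for each element, later elements that are smaller:
32: 12, 11, 6, 22, 26, 30 → 6
12: 11, 6 → 2
11: 6 → 1
6: none → 0
22: none → 0
26: none → 0
30: none → 0
Total inversions: 6 + 2 + 1 + 0 + 0 + 0 + 0 = 9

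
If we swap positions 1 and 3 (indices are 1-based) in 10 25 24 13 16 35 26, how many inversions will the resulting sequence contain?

Positions 1 and 3 hold 10 and 24; after swapping, the array is [24, 25, 10, 13, 16, 35, 26].
Element-by-element contributions:
24: 3
25: 3
10: 0
13: 0
16: 0
35: 1
26: 0
Sum: 3 + 3 + 0 + 0 + 0 + 1 + 0 = 7

Inversions: 7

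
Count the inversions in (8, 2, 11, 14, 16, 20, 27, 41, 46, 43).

2

Count, for each position, how many later elements it exceeds:
8: 1
2: 0
11: 0
14: 0
16: 0
20: 0
27: 0
41: 0
46: 1
43: 0
Sum: 1 + 0 + 0 + 0 + 0 + 0 + 0 + 0 + 1 + 0 = 2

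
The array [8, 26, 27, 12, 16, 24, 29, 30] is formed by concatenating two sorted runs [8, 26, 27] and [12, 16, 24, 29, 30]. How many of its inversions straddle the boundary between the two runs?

Count, for every r in R, how many entries of L exceed r:
r = 12: 26, 27 → 2
r = 16: 26, 27 → 2
r = 24: 26, 27 → 2
r = 29: none → 0
r = 30: none → 0
Cross-inversions: 2 + 2 + 2 + 0 + 0 = 6

6 split inversions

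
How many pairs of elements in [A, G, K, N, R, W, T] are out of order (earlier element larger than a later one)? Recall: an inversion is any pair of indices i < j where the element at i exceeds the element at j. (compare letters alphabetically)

Inversion pairs (indices are 1-based):
(6,7): W > T
That's 1 pair.

1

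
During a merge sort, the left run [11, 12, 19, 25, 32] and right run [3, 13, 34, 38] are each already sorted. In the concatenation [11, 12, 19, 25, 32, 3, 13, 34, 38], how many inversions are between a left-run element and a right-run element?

8 cross-inversions

Count, for every r in R, how many entries of L exceed r:
r = 3: 11, 12, 19, 25, 32 → 5
r = 13: 19, 25, 32 → 3
r = 34: none → 0
r = 38: none → 0
Cross-inversions: 5 + 3 + 0 + 0 = 8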